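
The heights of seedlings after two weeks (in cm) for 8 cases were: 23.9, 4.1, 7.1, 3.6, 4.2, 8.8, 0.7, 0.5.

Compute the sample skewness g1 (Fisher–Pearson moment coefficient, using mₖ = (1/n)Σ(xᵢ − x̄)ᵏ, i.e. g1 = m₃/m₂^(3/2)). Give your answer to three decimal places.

x̄ = (23.9 + 4.1 + 7.1 + 3.6 + 4.2 + 8.8 + 0.7 + 0.5) / 8 = 6.6125
deviations (xᵢ − x̄): 17.2875, -2.5125, 0.4875, -3.0125, -2.4125, 2.1875, -5.9125, -6.1125
Σ(xᵢ − x̄)² = 397.4087 ⇒ m₂ = 397.4087/8 = 49.67609
Σ(xᵢ − x̄)³ = 4684.7782 ⇒ m₃ = 4684.7782/8 = 585.59727
m₂^(3/2) = 49.67609^(1.5) = 350.12342
g1 = m₃ / m₂^(3/2) = 585.59727 / 350.12342 ≈ 1.673

1.673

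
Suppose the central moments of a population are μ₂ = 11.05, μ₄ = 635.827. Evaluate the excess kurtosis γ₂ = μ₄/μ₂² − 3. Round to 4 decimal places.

2.2073

μ₂² = 11.05² = 122.10250
μ₄/μ₂² = 635.827 / 122.10250 = 5.20732
γ₂ = 5.20732 − 3 ≈ 2.2073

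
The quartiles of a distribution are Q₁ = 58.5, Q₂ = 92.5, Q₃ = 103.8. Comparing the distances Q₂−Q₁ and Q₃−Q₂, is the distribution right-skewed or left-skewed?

left-skewed

Q₂ − Q₁ = 34.0;  Q₃ − Q₂ = 11.3
Q₂ − Q₁ > Q₃ − Q₂ ⇒ the lower half is more spread out ⇒ left-skewed.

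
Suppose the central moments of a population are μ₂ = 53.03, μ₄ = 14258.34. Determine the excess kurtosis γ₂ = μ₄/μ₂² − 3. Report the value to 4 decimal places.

2.0702

μ₂² = 53.03² = 2812.18090
μ₄/μ₂² = 14258.34 / 2812.18090 = 5.07021
γ₂ = 5.07021 − 3 ≈ 2.0702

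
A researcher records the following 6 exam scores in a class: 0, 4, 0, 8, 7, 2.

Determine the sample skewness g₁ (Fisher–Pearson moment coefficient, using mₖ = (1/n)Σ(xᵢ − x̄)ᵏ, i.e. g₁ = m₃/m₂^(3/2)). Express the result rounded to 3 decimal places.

0.240

x̄ = (0 + 4 + 0 + 8 + 7 + 2) / 6 = 3.5000
deviations (xᵢ − x̄): -3.5000, 0.5000, -3.5000, 4.5000, 3.5000, -1.5000
Σ(xᵢ − x̄)² = 59.5000 ⇒ m₂ = 59.5000/6 = 9.91667
Σ(xᵢ − x̄)³ = 45.0000 ⇒ m₃ = 45.0000/6 = 7.50000
m₂^(3/2) = 9.91667^(1.5) = 31.22832
g₁ = m₃ / m₂^(3/2) = 7.50000 / 31.22832 ≈ 0.240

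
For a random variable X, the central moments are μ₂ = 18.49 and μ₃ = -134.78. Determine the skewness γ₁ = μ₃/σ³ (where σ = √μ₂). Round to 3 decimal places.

σ = √μ₂ = √18.49 = 4.30000
σ³ = μ₂^(3/2) = 79.50700
γ₁ = μ₃/σ³ = -134.78 / 79.50700 ≈ -1.695

-1.695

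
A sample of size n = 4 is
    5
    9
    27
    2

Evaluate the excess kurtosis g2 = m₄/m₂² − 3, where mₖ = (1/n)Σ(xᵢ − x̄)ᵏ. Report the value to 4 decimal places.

x̄ = 10.7500
Σ(xᵢ − x̄)² = 376.7500 ⇒ m₂ = 94.18750
Σ(xᵢ − x̄)⁴ = 76693.3281 ⇒ m₄ = 19173.33203
m₂² = 8871.28516
g2 = m₄/m₂² − 3 = 2.16128 − 3 ≈ -0.8387

-0.8387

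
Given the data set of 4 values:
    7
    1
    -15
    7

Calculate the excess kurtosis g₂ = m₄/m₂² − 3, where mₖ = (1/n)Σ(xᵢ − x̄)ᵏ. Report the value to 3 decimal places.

x̄ = 0.0000
Σ(xᵢ − x̄)² = 324.0000 ⇒ m₂ = 81.00000
Σ(xᵢ − x̄)⁴ = 55428.0000 ⇒ m₄ = 13857.00000
m₂² = 6561.00000
g₂ = m₄/m₂² − 3 = 2.11203 − 3 ≈ -0.888

-0.888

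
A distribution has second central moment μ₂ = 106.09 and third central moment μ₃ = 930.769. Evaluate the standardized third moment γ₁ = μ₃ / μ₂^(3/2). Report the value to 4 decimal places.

σ = √μ₂ = √106.09 = 10.30000
σ³ = μ₂^(3/2) = 1092.72700
γ₁ = μ₃/σ³ = 930.769 / 1092.72700 ≈ 0.8518

0.8518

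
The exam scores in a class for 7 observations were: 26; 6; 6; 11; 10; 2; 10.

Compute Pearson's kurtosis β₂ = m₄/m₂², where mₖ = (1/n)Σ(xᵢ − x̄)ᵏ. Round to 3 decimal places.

3.835

x̄ = 10.1429
Σ(xᵢ − x̄)² = 352.8571 ⇒ m₂ = 50.40816
Σ(xᵢ − x̄)⁴ = 68212.7872 ⇒ m₄ = 9744.68388
m₂² = 2540.98292
β₂ = m₄/m₂² = 9744.68388 / 2540.98292 ≈ 3.835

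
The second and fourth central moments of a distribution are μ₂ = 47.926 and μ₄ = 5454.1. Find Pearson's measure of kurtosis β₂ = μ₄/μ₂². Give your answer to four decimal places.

μ₂² = 47.926² = 2296.90148
μ₄/μ₂² = 5454.1 / 2296.90148 = 2.37455
β₂ ≈ 2.3745

2.3745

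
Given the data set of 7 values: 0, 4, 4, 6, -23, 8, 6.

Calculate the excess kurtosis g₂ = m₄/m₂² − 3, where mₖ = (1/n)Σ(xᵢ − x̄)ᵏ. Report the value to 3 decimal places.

x̄ = 0.7143
Σ(xᵢ − x̄)² = 693.4286 ⇒ m₂ = 99.06122
Σ(xᵢ − x̄)⁴ = 320869.2070 ⇒ m₄ = 45838.45814
m₂² = 9813.12620
g₂ = m₄/m₂² − 3 = 4.67114 − 3 ≈ 1.671

1.671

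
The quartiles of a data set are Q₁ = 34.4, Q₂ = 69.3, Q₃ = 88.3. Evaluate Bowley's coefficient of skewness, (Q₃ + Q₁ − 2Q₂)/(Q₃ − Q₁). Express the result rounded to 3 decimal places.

-0.295

numerator: Q₃ + Q₁ − 2Q₂ = 88.3 + 34.4 − 2×69.3 = -15.9000
denominator: Q₃ − Q₁ = 88.3 − 34.4 = 53.9000
Bowley skewness = -15.9000 / 53.9000 ≈ -0.295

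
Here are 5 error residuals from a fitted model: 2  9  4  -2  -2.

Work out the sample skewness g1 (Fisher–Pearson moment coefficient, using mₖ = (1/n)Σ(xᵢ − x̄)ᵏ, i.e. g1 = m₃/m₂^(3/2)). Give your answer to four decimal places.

0.4927

x̄ = (2 + 9 + 4 - 2 - 2) / 5 = 2.2000
deviations (xᵢ − x̄): -0.2000, 6.8000, 1.8000, -4.2000, -4.2000
Σ(xᵢ − x̄)² = 84.8000 ⇒ m₂ = 84.8000/5 = 16.96000
Σ(xᵢ − x̄)³ = 172.0800 ⇒ m₃ = 172.0800/5 = 34.41600
m₂^(3/2) = 16.96000^(1.5) = 69.84555
g1 = m₃ / m₂^(3/2) = 34.41600 / 69.84555 ≈ 0.4927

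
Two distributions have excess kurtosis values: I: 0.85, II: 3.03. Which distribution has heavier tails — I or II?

Higher excess kurtosis ⇒ heavier tails relative to the normal distribution.
0.85 vs 3.03: the larger is 3.03, so II has heavier tails.

II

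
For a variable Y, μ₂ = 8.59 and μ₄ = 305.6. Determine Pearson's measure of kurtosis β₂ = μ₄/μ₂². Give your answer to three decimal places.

μ₂² = 8.59² = 73.78810
μ₄/μ₂² = 305.6 / 73.78810 = 4.14159
β₂ ≈ 4.142

4.142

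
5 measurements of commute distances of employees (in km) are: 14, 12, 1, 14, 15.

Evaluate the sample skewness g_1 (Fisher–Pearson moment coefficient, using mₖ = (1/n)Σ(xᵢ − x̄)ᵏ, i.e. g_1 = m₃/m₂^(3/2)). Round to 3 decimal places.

-1.374

x̄ = (14 + 12 + 1 + 14 + 15) / 5 = 11.2000
deviations (xᵢ − x̄): 2.8000, 0.8000, -10.2000, 2.8000, 3.8000
Σ(xᵢ − x̄)² = 134.8000 ⇒ m₂ = 134.8000/5 = 26.96000
Σ(xᵢ − x̄)³ = -961.9200 ⇒ m₃ = -961.9200/5 = -192.38400
m₂^(3/2) = 26.96000^(1.5) = 139.98446
g_1 = m₃ / m₂^(3/2) = -192.38400 / 139.98446 ≈ -1.374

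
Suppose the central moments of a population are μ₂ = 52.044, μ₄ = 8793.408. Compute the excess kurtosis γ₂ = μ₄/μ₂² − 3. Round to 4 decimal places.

0.2465

μ₂² = 52.044² = 2708.57794
μ₄/μ₂² = 8793.408 / 2708.57794 = 3.24650
γ₂ = 3.24650 − 3 ≈ 0.2465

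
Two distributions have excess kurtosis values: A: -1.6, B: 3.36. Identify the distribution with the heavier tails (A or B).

Higher excess kurtosis ⇒ heavier tails relative to the normal distribution.
-1.6 vs 3.36: the larger is 3.36, so B has heavier tails. (B is leptokurtic — heavier-than-normal tails; the other is platykurtic.)

B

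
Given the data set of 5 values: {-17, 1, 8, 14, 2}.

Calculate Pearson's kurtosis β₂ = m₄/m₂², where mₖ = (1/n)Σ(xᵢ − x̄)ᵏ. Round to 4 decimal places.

2.4754

x̄ = 1.6000
Σ(xᵢ − x̄)² = 541.2000 ⇒ m₂ = 108.24000
Σ(xᵢ − x̄)⁴ = 145008.3360 ⇒ m₄ = 29001.66720
m₂² = 11715.89760
β₂ = m₄/m₂² = 29001.66720 / 11715.89760 ≈ 2.4754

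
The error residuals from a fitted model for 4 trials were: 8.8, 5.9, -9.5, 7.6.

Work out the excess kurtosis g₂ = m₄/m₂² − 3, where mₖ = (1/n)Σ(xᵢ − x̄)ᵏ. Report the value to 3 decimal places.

x̄ = 3.2000
Σ(xᵢ − x̄)² = 219.3000 ⇒ m₂ = 54.82500
Σ(xᵢ − x̄)⁴ = 27425.8674 ⇒ m₄ = 6856.46685
m₂² = 3005.78062
g₂ = m₄/m₂² − 3 = 2.28109 − 3 ≈ -0.719

-0.719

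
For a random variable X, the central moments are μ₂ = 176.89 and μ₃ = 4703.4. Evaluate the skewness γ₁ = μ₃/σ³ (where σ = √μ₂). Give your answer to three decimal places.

1.999

σ = √μ₂ = √176.89 = 13.30000
σ³ = μ₂^(3/2) = 2352.63700
γ₁ = μ₃/σ³ = 4703.4 / 2352.63700 ≈ 1.999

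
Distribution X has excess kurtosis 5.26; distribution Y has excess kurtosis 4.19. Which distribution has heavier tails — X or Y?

X

Higher excess kurtosis ⇒ heavier tails relative to the normal distribution.
5.26 vs 4.19: the larger is 5.26, so X has heavier tails.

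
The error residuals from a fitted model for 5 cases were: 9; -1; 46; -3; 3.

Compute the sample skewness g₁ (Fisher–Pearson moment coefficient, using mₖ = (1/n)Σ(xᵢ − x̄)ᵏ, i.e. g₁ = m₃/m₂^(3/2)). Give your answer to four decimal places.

1.3171

x̄ = (9 - 1 + 46 - 3 + 3) / 5 = 10.8000
deviations (xᵢ − x̄): -1.8000, -11.8000, 35.2000, -13.8000, -7.8000
Σ(xᵢ − x̄)² = 1632.8000 ⇒ m₂ = 1632.8000/5 = 326.56000
Σ(xᵢ − x̄)³ = 38862.7200 ⇒ m₃ = 38862.7200/5 = 7772.54400
m₂^(3/2) = 326.56000^(1.5) = 5901.25635
g₁ = m₃ / m₂^(3/2) = 7772.54400 / 5901.25635 ≈ 1.3171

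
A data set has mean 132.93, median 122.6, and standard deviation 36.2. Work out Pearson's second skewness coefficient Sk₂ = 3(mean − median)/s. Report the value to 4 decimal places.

Sk₂ = 3(132.93 − 122.6) / 36.2 = 3 × 10.3300 / 36.2
    = 30.9900 / 36.2 ≈ 0.8561

0.8561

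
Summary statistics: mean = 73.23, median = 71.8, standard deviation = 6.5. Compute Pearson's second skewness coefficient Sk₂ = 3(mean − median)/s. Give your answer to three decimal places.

Sk₂ = 3(73.23 − 71.8) / 6.5 = 3 × 1.4300 / 6.5
    = 4.2900 / 6.5 ≈ 0.660

0.660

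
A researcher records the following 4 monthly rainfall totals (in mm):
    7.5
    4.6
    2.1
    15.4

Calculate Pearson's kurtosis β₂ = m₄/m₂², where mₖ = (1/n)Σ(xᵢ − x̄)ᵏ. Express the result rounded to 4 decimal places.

1.9810

x̄ = 7.4000
Σ(xᵢ − x̄)² = 99.9400 ⇒ m₂ = 24.98500
Σ(xᵢ − x̄)⁴ = 4946.5138 ⇒ m₄ = 1236.62845
m₂² = 624.25023
β₂ = m₄/m₂² = 1236.62845 / 624.25023 ≈ 1.9810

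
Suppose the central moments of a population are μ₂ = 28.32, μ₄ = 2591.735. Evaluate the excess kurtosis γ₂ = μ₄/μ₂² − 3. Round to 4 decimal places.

μ₂² = 28.32² = 802.02240
μ₄/μ₂² = 2591.735 / 802.02240 = 3.23150
γ₂ = 3.23150 − 3 ≈ 0.2315

0.2315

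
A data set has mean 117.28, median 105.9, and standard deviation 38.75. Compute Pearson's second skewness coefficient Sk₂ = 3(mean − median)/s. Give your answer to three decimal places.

Sk₂ = 3(117.28 − 105.9) / 38.75 = 3 × 11.3800 / 38.75
    = 34.1400 / 38.75 ≈ 0.881

0.881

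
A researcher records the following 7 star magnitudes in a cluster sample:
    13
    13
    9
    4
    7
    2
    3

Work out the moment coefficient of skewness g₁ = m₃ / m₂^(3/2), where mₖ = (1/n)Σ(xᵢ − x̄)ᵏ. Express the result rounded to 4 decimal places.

0.2191

x̄ = (13 + 13 + 9 + 4 + 7 + 2 + 3) / 7 = 7.2857
deviations (xᵢ − x̄): 5.7143, 5.7143, 1.7143, -3.2857, -0.2857, -5.2857, -4.2857
Σ(xᵢ − x̄)² = 125.4286 ⇒ m₂ = 125.4286/7 = 17.91837
Σ(xᵢ − x̄)³ = 116.3265 ⇒ m₃ = 116.3265/7 = 16.61808
m₂^(3/2) = 17.91837^(1.5) = 75.84861
g₁ = m₃ / m₂^(3/2) = 16.61808 / 75.84861 ≈ 0.2191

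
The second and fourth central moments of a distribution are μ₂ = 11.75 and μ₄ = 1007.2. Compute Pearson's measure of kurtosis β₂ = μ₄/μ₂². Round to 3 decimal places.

7.295

μ₂² = 11.75² = 138.06250
μ₄/μ₂² = 1007.2 / 138.06250 = 7.29525
β₂ ≈ 7.295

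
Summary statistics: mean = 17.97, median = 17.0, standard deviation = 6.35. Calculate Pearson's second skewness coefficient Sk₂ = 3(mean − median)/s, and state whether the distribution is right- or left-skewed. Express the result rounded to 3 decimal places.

0.458, right-skewed

Sk₂ = 3(17.97 − 17.0) / 6.35 = 3 × 0.9700 / 6.35
    = 2.9100 / 6.35 ≈ 0.458
Sk₂ > 0 ⇒ mean > median ⇒ right-skewed (positive skew).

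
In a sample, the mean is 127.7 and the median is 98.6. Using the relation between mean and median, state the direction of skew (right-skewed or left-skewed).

mean − median = 127.7 − 98.6 = 29.1
mean > median ⇒ the longer tail is on the right ⇒ right-skewed (positively skewed).

right-skewed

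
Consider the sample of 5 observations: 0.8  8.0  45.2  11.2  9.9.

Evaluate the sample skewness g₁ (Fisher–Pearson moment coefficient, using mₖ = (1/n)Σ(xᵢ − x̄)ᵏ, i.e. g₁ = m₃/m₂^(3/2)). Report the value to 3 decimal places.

x̄ = (0.8 + 8.0 + 45.2 + 11.2 + 9.9) / 5 = 15.0200
deviations (xᵢ − x̄): -14.2200, -7.0200, 30.1800, -3.8200, -5.1200
Σ(xᵢ − x̄)² = 1203.1280 ⇒ m₂ = 1203.1280/5 = 240.62560
Σ(xᵢ − x̄)³ = 24077.6093 ⇒ m₃ = 24077.6093/5 = 4815.52186
m₂^(3/2) = 240.62560^(1.5) = 3732.61111
g₁ = m₃ / m₂^(3/2) = 4815.52186 / 3732.61111 ≈ 1.290

1.290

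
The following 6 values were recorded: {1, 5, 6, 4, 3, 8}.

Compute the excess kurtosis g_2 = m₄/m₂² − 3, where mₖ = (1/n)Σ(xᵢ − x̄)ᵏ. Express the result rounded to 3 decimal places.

x̄ = 4.5000
Σ(xᵢ − x̄)² = 29.5000 ⇒ m₂ = 4.91667
Σ(xᵢ − x̄)⁴ = 310.3750 ⇒ m₄ = 51.72917
m₂² = 24.17361
g_2 = m₄/m₂² − 3 = 2.13990 − 3 ≈ -0.860

-0.860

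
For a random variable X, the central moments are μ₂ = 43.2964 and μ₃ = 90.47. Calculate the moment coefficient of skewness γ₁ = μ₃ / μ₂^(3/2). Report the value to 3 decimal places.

0.318

σ = √μ₂ = √43.2964 = 6.58000
σ³ = μ₂^(3/2) = 284.89031
γ₁ = μ₃/σ³ = 90.47 / 284.89031 ≈ 0.318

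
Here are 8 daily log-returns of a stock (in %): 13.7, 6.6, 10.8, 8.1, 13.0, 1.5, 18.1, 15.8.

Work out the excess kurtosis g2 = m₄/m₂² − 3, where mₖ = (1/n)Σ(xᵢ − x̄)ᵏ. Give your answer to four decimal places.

x̄ = 10.9500
Σ(xᵢ − x̄)² = 202.7800 ⇒ m₂ = 25.34750
Σ(xᵢ − x̄)⁴ = 11640.6435 ⇒ m₄ = 1455.08043
m₂² = 642.49576
g2 = m₄/m₂² − 3 = 2.26473 − 3 ≈ -0.7353

-0.7353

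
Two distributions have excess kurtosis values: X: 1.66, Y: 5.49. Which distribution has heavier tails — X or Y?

Higher excess kurtosis ⇒ heavier tails relative to the normal distribution.
1.66 vs 5.49: the larger is 5.49, so Y has heavier tails.

Y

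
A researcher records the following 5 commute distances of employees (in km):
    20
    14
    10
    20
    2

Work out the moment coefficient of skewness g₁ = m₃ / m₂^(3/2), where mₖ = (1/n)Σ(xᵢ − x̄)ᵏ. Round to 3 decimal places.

-0.522

x̄ = (20 + 14 + 10 + 20 + 2) / 5 = 13.2000
deviations (xᵢ − x̄): 6.8000, 0.8000, -3.2000, 6.8000, -11.2000
Σ(xᵢ − x̄)² = 228.8000 ⇒ m₂ = 228.8000/5 = 45.76000
Σ(xᵢ − x̄)³ = -808.3200 ⇒ m₃ = -808.3200/5 = -161.66400
m₂^(3/2) = 45.76000^(1.5) = 309.54873
g₁ = m₃ / m₂^(3/2) = -161.66400 / 309.54873 ≈ -0.522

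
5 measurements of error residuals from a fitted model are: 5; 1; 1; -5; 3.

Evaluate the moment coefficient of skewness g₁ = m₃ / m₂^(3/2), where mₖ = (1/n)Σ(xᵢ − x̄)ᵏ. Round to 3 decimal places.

-0.768

x̄ = (5 + 1 + 1 - 5 + 3) / 5 = 1.0000
deviations (xᵢ − x̄): 4.0000, 0.0000, 0.0000, -6.0000, 2.0000
Σ(xᵢ − x̄)² = 56.0000 ⇒ m₂ = 56.0000/5 = 11.20000
Σ(xᵢ − x̄)³ = -144.0000 ⇒ m₃ = -144.0000/5 = -28.80000
m₂^(3/2) = 11.20000^(1.5) = 37.48237
g₁ = m₃ / m₂^(3/2) = -28.80000 / 37.48237 ≈ -0.768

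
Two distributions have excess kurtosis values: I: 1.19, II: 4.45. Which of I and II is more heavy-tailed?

II

Higher excess kurtosis ⇒ heavier tails relative to the normal distribution.
1.19 vs 4.45: the larger is 4.45, so II has heavier tails.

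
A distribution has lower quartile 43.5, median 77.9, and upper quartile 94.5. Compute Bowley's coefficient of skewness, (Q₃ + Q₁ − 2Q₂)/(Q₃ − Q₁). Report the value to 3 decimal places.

-0.349

numerator: Q₃ + Q₁ − 2Q₂ = 94.5 + 43.5 − 2×77.9 = -17.8000
denominator: Q₃ − Q₁ = 94.5 − 43.5 = 51.0000
Bowley skewness = -17.8000 / 51.0000 ≈ -0.349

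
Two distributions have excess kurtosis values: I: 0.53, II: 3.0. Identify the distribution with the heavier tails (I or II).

Higher excess kurtosis ⇒ heavier tails relative to the normal distribution.
0.53 vs 3.0: the larger is 3.0, so II has heavier tails.

II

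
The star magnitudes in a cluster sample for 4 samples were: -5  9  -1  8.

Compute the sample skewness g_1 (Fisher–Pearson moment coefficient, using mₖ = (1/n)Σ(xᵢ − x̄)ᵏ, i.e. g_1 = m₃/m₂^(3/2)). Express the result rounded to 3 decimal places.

x̄ = (-5 + 9 - 1 + 8) / 4 = 2.7500
deviations (xᵢ − x̄): -7.7500, 6.2500, -3.7500, 5.2500
Σ(xᵢ − x̄)² = 140.7500 ⇒ m₂ = 140.7500/4 = 35.18750
Σ(xᵢ − x̄)³ = -129.3750 ⇒ m₃ = -129.3750/4 = -32.34375
m₂^(3/2) = 35.18750^(1.5) = 208.72892
g_1 = m₃ / m₂^(3/2) = -32.34375 / 208.72892 ≈ -0.155

-0.155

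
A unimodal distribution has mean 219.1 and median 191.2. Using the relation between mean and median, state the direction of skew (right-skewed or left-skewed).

mean − median = 219.1 − 191.2 = 27.9
mean > median ⇒ the longer tail is on the right ⇒ right-skewed (positively skewed).

right-skewed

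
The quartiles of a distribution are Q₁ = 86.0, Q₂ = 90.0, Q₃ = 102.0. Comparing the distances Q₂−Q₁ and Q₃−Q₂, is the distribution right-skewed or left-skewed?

Q₂ − Q₁ = 4.0;  Q₃ − Q₂ = 12.0
Q₃ − Q₂ > Q₂ − Q₁ ⇒ the upper half is more spread out ⇒ right-skewed.

right-skewed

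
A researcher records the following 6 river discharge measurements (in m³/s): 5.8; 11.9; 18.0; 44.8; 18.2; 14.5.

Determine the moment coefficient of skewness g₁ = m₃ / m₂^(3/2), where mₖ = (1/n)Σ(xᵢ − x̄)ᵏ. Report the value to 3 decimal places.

x̄ = (5.8 + 11.9 + 18.0 + 44.8 + 18.2 + 14.5) / 6 = 18.8667
deviations (xᵢ − x̄): -13.0667, -6.9667, -0.8667, 25.9333, -0.6667, -4.3667
Σ(xᵢ − x̄)² = 912.0733 ⇒ m₂ = 912.0733/6 = 152.01222
Σ(xᵢ − x̄)³ = 14787.8396 ⇒ m₃ = 14787.8396/6 = 2464.63993
m₂^(3/2) = 152.01222^(1.5) = 1874.20789
g₁ = m₃ / m₂^(3/2) = 2464.63993 / 1874.20789 ≈ 1.315

1.315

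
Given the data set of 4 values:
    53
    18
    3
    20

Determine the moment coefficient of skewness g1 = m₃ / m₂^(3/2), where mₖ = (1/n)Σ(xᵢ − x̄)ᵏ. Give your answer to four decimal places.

0.6924

x̄ = (53 + 18 + 3 + 20) / 4 = 23.5000
deviations (xᵢ − x̄): 29.5000, -5.5000, -20.5000, -3.5000
Σ(xᵢ − x̄)² = 1333.0000 ⇒ m₂ = 1333.0000/4 = 333.25000
Σ(xᵢ − x̄)³ = 16848.0000 ⇒ m₃ = 16848.0000/4 = 4212.00000
m₂^(3/2) = 333.25000^(1.5) = 6083.52416
g1 = m₃ / m₂^(3/2) = 4212.00000 / 6083.52416 ≈ 0.6924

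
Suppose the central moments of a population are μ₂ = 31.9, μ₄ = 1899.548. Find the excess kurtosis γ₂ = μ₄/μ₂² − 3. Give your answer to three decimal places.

-1.133

μ₂² = 31.9² = 1017.61000
μ₄/μ₂² = 1899.548 / 1017.61000 = 1.86668
γ₂ = 1.86668 − 3 ≈ -1.133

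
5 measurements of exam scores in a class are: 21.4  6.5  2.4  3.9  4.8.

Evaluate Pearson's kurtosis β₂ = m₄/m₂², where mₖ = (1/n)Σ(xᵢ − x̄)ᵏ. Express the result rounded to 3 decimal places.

x̄ = 7.8000
Σ(xᵢ − x̄)² = 240.0200 ⇒ m₂ = 48.00400
Σ(xᵢ − x̄)⁴ = 35375.7074 ⇒ m₄ = 7075.14148
m₂² = 2304.38402
β₂ = m₄/m₂² = 7075.14148 / 2304.38402 ≈ 3.070

3.070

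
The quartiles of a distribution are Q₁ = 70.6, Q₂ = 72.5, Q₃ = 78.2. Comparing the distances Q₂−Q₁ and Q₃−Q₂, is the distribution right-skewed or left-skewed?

right-skewed

Q₂ − Q₁ = 1.9;  Q₃ − Q₂ = 5.7
Q₃ − Q₂ > Q₂ − Q₁ ⇒ the upper half is more spread out ⇒ right-skewed.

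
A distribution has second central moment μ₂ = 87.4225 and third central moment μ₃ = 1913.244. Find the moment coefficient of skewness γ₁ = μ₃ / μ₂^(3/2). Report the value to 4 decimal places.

2.3406

σ = √μ₂ = √87.4225 = 9.35000
σ³ = μ₂^(3/2) = 817.40038
γ₁ = μ₃/σ³ = 1913.244 / 817.40038 ≈ 2.3406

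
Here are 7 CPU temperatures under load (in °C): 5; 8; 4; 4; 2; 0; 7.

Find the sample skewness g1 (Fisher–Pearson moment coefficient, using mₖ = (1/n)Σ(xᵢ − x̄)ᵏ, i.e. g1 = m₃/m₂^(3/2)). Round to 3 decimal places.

x̄ = (5 + 8 + 4 + 4 + 2 + 0 + 7) / 7 = 4.2857
deviations (xᵢ − x̄): 0.7143, 3.7143, -0.2857, -0.2857, -2.2857, -4.2857, 2.7143
Σ(xᵢ − x̄)² = 45.4286 ⇒ m₂ = 45.4286/7 = 6.48980
Σ(xᵢ − x̄)³ = -19.1020 ⇒ m₃ = -19.1020/7 = -2.72886
m₂^(3/2) = 6.48980^(1.5) = 16.53281
g1 = m₃ / m₂^(3/2) = -2.72886 / 16.53281 ≈ -0.165

-0.165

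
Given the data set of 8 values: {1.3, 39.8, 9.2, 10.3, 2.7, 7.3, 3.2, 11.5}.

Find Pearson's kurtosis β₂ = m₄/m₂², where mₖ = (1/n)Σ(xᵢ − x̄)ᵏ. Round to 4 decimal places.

5.1407

x̄ = 10.6625
Σ(xᵢ − x̄)² = 1070.0187 ⇒ m₂ = 133.75234
Σ(xᵢ − x̄)⁴ = 735728.2100 ⇒ m₄ = 91966.02625
m₂² = 17889.68946
β₂ = m₄/m₂² = 91966.02625 / 17889.68946 ≈ 5.1407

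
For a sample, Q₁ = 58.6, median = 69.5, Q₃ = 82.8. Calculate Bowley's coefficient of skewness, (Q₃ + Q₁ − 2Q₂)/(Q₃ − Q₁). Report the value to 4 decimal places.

0.0992

numerator: Q₃ + Q₁ − 2Q₂ = 82.8 + 58.6 − 2×69.5 = 2.4000
denominator: Q₃ − Q₁ = 82.8 − 58.6 = 24.2000
Bowley skewness = 2.4000 / 24.2000 ≈ 0.0992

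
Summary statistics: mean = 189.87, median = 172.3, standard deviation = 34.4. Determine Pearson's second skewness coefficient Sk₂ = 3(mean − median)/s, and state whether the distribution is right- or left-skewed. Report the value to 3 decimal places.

Sk₂ = 3(189.87 − 172.3) / 34.4 = 3 × 17.5700 / 34.4
    = 52.7100 / 34.4 ≈ 1.532
Sk₂ > 0 ⇒ mean > median ⇒ right-skewed (positive skew).

1.532, right-skewed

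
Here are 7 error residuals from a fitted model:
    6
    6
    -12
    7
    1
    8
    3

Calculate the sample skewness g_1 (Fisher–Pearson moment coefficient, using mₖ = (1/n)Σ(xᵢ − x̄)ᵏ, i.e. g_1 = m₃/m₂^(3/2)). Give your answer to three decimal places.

-1.571

x̄ = (6 + 6 - 12 + 7 + 1 + 8 + 3) / 7 = 2.7143
deviations (xᵢ − x̄): 3.2857, 3.2857, -14.7143, 4.2857, -1.7143, 5.2857, 0.2857
Σ(xᵢ − x̄)² = 287.4286 ⇒ m₂ = 287.4286/7 = 41.06122
Σ(xᵢ − x̄)³ = -2893.4694 ⇒ m₃ = -2893.4694/7 = -413.35277
m₂^(3/2) = 41.06122^(1.5) = 263.11636
g_1 = m₃ / m₂^(3/2) = -413.35277 / 263.11636 ≈ -1.571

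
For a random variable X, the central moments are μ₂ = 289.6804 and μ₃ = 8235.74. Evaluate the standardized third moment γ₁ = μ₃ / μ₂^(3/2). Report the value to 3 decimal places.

σ = √μ₂ = √289.6804 = 17.02000
σ³ = μ₂^(3/2) = 4930.36041
γ₁ = μ₃/σ³ = 8235.74 / 4930.36041 ≈ 1.670

1.670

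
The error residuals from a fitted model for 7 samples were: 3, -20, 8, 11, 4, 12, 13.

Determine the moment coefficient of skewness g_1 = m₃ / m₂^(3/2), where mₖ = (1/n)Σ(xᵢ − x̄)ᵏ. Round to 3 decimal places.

-1.584

x̄ = (3 - 20 + 8 + 11 + 4 + 12 + 13) / 7 = 4.4286
deviations (xᵢ − x̄): -1.4286, -24.4286, 3.5714, 6.5714, -0.4286, 7.5714, 8.5714
Σ(xᵢ − x̄)² = 785.7143 ⇒ m₂ = 785.7143/7 = 112.24490
Σ(xᵢ − x̄)³ = -13187.7551 ⇒ m₃ = -13187.7551/7 = -1883.96501
m₂^(3/2) = 112.24490^(1.5) = 1189.18635
g_1 = m₃ / m₂^(3/2) = -1883.96501 / 1189.18635 ≈ -1.584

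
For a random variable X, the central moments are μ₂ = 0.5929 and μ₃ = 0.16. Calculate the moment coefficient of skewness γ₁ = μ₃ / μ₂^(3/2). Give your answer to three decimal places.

σ = √μ₂ = √0.5929 = 0.77000
σ³ = μ₂^(3/2) = 0.45653
γ₁ = μ₃/σ³ = 0.16 / 0.45653 ≈ 0.350

0.350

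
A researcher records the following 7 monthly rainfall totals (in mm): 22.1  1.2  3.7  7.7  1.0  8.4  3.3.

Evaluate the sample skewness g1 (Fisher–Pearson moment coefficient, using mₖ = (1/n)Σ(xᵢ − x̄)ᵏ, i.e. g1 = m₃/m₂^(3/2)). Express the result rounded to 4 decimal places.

x̄ = (22.1 + 1.2 + 3.7 + 7.7 + 1.0 + 8.4 + 3.3) / 7 = 6.7714
deviations (xᵢ − x̄): 15.3286, -5.5714, -3.0714, 0.9286, -5.7714, 1.6286, -3.4714
Σ(xᵢ − x̄)² = 324.3143 ⇒ m₂ = 324.3143/7 = 46.33061
Σ(xᵢ − x̄)³ = 3170.8065 ⇒ m₃ = 3170.8065/7 = 452.97236
m₂^(3/2) = 46.33061^(1.5) = 315.35670
g1 = m₃ / m₂^(3/2) = 452.97236 / 315.35670 ≈ 1.4364

1.4364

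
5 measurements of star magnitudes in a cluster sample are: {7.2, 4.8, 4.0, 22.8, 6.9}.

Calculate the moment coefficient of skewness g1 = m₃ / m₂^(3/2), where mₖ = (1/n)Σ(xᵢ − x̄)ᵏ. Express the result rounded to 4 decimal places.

1.3855

x̄ = (7.2 + 4.8 + 4.0 + 22.8 + 6.9) / 5 = 9.1400
deviations (xᵢ − x̄): -1.9400, -4.3400, -5.1400, 13.6600, -2.2400
Σ(xᵢ − x̄)² = 240.6320 ⇒ m₂ = 240.6320/5 = 48.12640
Σ(xᵢ − x̄)³ = 2312.8118 ⇒ m₃ = 2312.8118/5 = 462.56237
m₂^(3/2) = 48.12640^(1.5) = 333.86821
g1 = m₃ / m₂^(3/2) = 462.56237 / 333.86821 ≈ 1.3855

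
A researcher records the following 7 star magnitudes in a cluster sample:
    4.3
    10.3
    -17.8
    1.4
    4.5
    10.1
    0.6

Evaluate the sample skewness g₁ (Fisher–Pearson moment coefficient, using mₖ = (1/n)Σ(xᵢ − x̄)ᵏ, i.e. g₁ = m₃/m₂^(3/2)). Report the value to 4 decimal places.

-1.3682

x̄ = (4.3 + 10.3 - 17.8 + 1.4 + 4.5 + 10.1 + 0.6) / 7 = 1.9143
deviations (xᵢ − x̄): 2.3857, 8.3857, -19.7143, -0.5143, 2.5857, 8.1857, -1.3143
Σ(xᵢ − x̄)² = 540.3486 ⇒ m₂ = 540.3486/7 = 77.19265
Σ(xᵢ − x̄)³ = -6495.3808 ⇒ m₃ = -6495.3808/7 = -927.91155
m₂^(3/2) = 77.19265^(1.5) = 678.20963
g₁ = m₃ / m₂^(3/2) = -927.91155 / 678.20963 ≈ -1.3682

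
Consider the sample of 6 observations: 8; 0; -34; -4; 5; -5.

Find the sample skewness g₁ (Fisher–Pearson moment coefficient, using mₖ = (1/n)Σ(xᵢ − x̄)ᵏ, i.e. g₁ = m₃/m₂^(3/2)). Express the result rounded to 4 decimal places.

x̄ = (8 + 0 - 34 - 4 + 5 - 5) / 6 = -5.0000
deviations (xᵢ − x̄): 13.0000, 5.0000, -29.0000, 1.0000, 10.0000, 0.0000
Σ(xᵢ − x̄)² = 1136.0000 ⇒ m₂ = 1136.0000/6 = 189.33333
Σ(xᵢ − x̄)³ = -21066.0000 ⇒ m₃ = -21066.0000/6 = -3511.00000
m₂^(3/2) = 189.33333^(1.5) = 2605.19731
g₁ = m₃ / m₂^(3/2) = -3511.00000 / 2605.19731 ≈ -1.3477

-1.3477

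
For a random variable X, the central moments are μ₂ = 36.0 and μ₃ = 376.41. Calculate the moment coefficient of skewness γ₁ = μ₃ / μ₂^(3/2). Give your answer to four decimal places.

σ = √μ₂ = √36.0 = 6.00000
σ³ = μ₂^(3/2) = 216.00000
γ₁ = μ₃/σ³ = 376.41 / 216.00000 ≈ 1.7426

1.7426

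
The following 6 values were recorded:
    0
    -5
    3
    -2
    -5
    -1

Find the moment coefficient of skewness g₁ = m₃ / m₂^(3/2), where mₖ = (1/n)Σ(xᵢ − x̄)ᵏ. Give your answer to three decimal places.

0.244

x̄ = (0 - 5 + 3 - 2 - 5 - 1) / 6 = -1.6667
deviations (xᵢ − x̄): 1.6667, -3.3333, 4.6667, -0.3333, -3.3333, 0.6667
Σ(xᵢ − x̄)² = 47.3333 ⇒ m₂ = 47.3333/6 = 7.88889
Σ(xᵢ − x̄)³ = 32.4444 ⇒ m₃ = 32.4444/6 = 5.40741
m₂^(3/2) = 7.88889^(1.5) = 22.15765
g₁ = m₃ / m₂^(3/2) = 5.40741 / 22.15765 ≈ 0.244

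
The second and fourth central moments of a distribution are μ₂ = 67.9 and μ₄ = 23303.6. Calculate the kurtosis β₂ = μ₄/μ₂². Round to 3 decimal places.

5.055

μ₂² = 67.9² = 4610.41000
μ₄/μ₂² = 23303.6 / 4610.41000 = 5.05456
β₂ ≈ 5.055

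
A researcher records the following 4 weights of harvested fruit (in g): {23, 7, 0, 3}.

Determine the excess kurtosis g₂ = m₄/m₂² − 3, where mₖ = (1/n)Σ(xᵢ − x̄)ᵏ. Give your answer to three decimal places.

x̄ = 8.2500
Σ(xᵢ − x̄)² = 314.7500 ⇒ m₂ = 78.68750
Σ(xᵢ − x̄)⁴ = 52728.0781 ⇒ m₄ = 13182.01953
m₂² = 6191.72266
g₂ = m₄/m₂² − 3 = 2.12897 − 3 ≈ -0.871

-0.871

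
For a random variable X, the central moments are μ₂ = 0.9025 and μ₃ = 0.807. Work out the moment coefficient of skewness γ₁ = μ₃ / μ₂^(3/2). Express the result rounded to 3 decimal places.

σ = √μ₂ = √0.9025 = 0.95000
σ³ = μ₂^(3/2) = 0.85738
γ₁ = μ₃/σ³ = 0.807 / 0.85738 ≈ 0.941

0.941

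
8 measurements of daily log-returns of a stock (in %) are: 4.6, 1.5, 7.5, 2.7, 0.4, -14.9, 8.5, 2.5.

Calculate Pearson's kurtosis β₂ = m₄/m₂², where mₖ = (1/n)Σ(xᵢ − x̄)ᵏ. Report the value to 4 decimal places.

4.6106

x̄ = 1.6000
Σ(xᵢ − x̄)² = 367.1400 ⇒ m₂ = 45.89250
Σ(xᵢ − x̄)⁴ = 77683.7046 ⇒ m₄ = 9710.46308
m₂² = 2106.12156
β₂ = m₄/m₂² = 9710.46308 / 2106.12156 ≈ 4.6106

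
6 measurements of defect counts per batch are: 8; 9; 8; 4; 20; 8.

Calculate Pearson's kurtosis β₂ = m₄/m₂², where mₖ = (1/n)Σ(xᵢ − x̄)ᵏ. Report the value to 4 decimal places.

3.6087

x̄ = 9.5000
Σ(xᵢ − x̄)² = 147.5000 ⇒ m₂ = 24.58333
Σ(xᵢ − x̄)⁴ = 13085.3750 ⇒ m₄ = 2180.89583
m₂² = 604.34028
β₂ = m₄/m₂² = 2180.89583 / 604.34028 ≈ 3.6087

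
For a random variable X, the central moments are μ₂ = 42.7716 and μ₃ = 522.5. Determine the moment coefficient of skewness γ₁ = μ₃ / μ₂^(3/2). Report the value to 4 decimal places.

σ = √μ₂ = √42.7716 = 6.54000
σ³ = μ₂^(3/2) = 279.72626
γ₁ = μ₃/σ³ = 522.5 / 279.72626 ≈ 1.8679

1.8679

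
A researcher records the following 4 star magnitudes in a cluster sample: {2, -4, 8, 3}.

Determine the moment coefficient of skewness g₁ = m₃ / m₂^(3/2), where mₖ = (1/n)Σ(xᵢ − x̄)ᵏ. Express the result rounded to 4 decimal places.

-0.1728

x̄ = (2 - 4 + 8 + 3) / 4 = 2.2500
deviations (xᵢ − x̄): -0.2500, -6.2500, 5.7500, 0.7500
Σ(xᵢ − x̄)² = 72.7500 ⇒ m₂ = 72.7500/4 = 18.18750
Σ(xᵢ − x̄)³ = -53.6250 ⇒ m₃ = -53.6250/4 = -13.40625
m₂^(3/2) = 18.18750^(1.5) = 77.56388
g₁ = m₃ / m₂^(3/2) = -13.40625 / 77.56388 ≈ -0.1728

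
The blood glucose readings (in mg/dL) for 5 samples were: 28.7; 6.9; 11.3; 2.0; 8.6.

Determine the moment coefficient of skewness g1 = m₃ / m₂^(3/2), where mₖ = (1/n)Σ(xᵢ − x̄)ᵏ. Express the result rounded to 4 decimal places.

x̄ = (28.7 + 6.9 + 11.3 + 2.0 + 8.6) / 5 = 11.5000
deviations (xᵢ − x̄): 17.2000, -4.6000, -0.2000, -9.5000, -2.9000
Σ(xᵢ − x̄)² = 415.7000 ⇒ m₂ = 415.7000/5 = 83.14000
Σ(xᵢ − x̄)³ = 4109.3400 ⇒ m₃ = 4109.3400/5 = 821.86800
m₂^(3/2) = 83.14000^(1.5) = 758.07998
g1 = m₃ / m₂^(3/2) = 821.86800 / 758.07998 ≈ 1.0841

1.0841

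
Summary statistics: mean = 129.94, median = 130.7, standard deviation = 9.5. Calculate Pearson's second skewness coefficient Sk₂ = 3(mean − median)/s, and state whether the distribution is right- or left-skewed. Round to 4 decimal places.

-0.2400, left-skewed

Sk₂ = 3(129.94 − 130.7) / 9.5 = 3 × -0.7600 / 9.5
    = -2.2800 / 9.5 ≈ -0.2400
Sk₂ < 0 ⇒ mean < median ⇒ left-skewed (negative skew).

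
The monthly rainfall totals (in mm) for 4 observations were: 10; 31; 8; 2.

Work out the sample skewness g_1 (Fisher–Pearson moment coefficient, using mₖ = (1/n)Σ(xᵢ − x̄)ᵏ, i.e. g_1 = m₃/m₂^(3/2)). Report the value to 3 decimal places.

x̄ = (10 + 31 + 8 + 2) / 4 = 12.7500
deviations (xᵢ − x̄): -2.7500, 18.2500, -4.7500, -10.7500
Σ(xᵢ − x̄)² = 478.7500 ⇒ m₂ = 478.7500/4 = 119.68750
Σ(xᵢ − x̄)³ = 4708.1250 ⇒ m₃ = 4708.1250/4 = 1177.03125
m₂^(3/2) = 119.68750^(1.5) = 1309.40258
g_1 = m₃ / m₂^(3/2) = 1177.03125 / 1309.40258 ≈ 0.899

0.899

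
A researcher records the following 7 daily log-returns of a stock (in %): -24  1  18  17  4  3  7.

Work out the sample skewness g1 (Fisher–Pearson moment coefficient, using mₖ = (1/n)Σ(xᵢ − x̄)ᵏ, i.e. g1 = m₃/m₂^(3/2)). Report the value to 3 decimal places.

x̄ = (-24 + 1 + 18 + 17 + 4 + 3 + 7) / 7 = 3.7143
deviations (xᵢ − x̄): -27.7143, -2.7143, 14.2857, 13.2857, 0.2857, -0.7143, 3.2857
Σ(xᵢ − x̄)² = 1167.4286 ⇒ m₂ = 1167.4286/7 = 166.77551
Σ(xᵢ − x̄)³ = -16011.1837 ⇒ m₃ = -16011.1837/7 = -2287.31195
m₂^(3/2) = 166.77551^(1.5) = 2153.76550
g1 = m₃ / m₂^(3/2) = -2287.31195 / 2153.76550 ≈ -1.062

-1.062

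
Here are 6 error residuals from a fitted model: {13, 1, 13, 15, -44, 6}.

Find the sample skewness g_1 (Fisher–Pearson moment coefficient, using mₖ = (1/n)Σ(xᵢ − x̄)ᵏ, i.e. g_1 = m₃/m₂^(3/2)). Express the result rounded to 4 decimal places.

x̄ = (13 + 1 + 13 + 15 - 44 + 6) / 6 = 0.6667
deviations (xᵢ − x̄): 12.3333, 0.3333, 12.3333, 14.3333, -44.6667, 5.3333
Σ(xᵢ − x̄)² = 2533.3333 ⇒ m₂ = 2533.3333/6 = 422.22222
Σ(xᵢ − x̄)³ = -82266.4444 ⇒ m₃ = -82266.4444/6 = -13711.07407
m₂^(3/2) = 422.22222^(1.5) = 8675.84193
g_1 = m₃ / m₂^(3/2) = -13711.07407 / 8675.84193 ≈ -1.5804

-1.5804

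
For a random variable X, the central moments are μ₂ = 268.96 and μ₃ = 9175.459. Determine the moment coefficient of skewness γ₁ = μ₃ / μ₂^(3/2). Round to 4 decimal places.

2.0802

σ = √μ₂ = √268.96 = 16.40000
σ³ = μ₂^(3/2) = 4410.94400
γ₁ = μ₃/σ³ = 9175.459 / 4410.94400 ≈ 2.0802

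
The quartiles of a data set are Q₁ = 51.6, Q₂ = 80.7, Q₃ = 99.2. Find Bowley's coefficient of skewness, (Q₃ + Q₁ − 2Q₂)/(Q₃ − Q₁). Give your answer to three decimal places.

-0.223

numerator: Q₃ + Q₁ − 2Q₂ = 99.2 + 51.6 − 2×80.7 = -10.6000
denominator: Q₃ − Q₁ = 99.2 − 51.6 = 47.6000
Bowley skewness = -10.6000 / 47.6000 ≈ -0.223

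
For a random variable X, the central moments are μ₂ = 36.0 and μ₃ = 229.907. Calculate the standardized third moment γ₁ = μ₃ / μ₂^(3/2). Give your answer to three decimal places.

1.064

σ = √μ₂ = √36.0 = 6.00000
σ³ = μ₂^(3/2) = 216.00000
γ₁ = μ₃/σ³ = 229.907 / 216.00000 ≈ 1.064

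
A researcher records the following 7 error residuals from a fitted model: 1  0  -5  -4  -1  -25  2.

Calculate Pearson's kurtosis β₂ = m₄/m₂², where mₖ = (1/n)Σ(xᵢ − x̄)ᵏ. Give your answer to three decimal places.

x̄ = -4.5714
Σ(xᵢ − x̄)² = 525.7143 ⇒ m₂ = 75.10204
Σ(xᵢ − x̄)⁴ = 177589.3528 ⇒ m₄ = 25369.90754
m₂² = 5640.31653
β₂ = m₄/m₂² = 25369.90754 / 5640.31653 ≈ 4.498

4.498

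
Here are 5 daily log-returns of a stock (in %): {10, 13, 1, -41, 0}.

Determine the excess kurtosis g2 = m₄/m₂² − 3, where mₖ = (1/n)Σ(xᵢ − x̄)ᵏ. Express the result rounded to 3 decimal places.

x̄ = -3.4000
Σ(xᵢ − x̄)² = 1893.2000 ⇒ m₂ = 378.64000
Σ(xᵢ − x̄)⁴ = 2103807.0560 ⇒ m₄ = 420761.41120
m₂² = 143368.24960
g2 = m₄/m₂² − 3 = 2.93483 − 3 ≈ -0.065

-0.065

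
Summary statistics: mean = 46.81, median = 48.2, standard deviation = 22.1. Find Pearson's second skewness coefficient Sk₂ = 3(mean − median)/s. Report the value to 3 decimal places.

-0.189

Sk₂ = 3(46.81 − 48.2) / 22.1 = 3 × -1.3900 / 22.1
    = -4.1700 / 22.1 ≈ -0.189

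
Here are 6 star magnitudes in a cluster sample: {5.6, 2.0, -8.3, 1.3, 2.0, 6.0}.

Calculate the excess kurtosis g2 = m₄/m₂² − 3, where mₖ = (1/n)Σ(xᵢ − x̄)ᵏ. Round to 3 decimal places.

x̄ = 1.4333
Σ(xᵢ − x̄)² = 133.6133 ⇒ m₂ = 22.26889
Σ(xᵢ − x̄)⁴ = 9711.7691 ⇒ m₄ = 1618.62819
m₂² = 495.90341
g2 = m₄/m₂² − 3 = 3.26400 − 3 ≈ 0.264

0.264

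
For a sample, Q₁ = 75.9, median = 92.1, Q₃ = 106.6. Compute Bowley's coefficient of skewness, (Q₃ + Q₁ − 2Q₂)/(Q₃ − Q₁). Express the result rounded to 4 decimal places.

-0.0554

numerator: Q₃ + Q₁ − 2Q₂ = 106.6 + 75.9 − 2×92.1 = -1.7000
denominator: Q₃ − Q₁ = 106.6 − 75.9 = 30.7000
Bowley skewness = -1.7000 / 30.7000 ≈ -0.0554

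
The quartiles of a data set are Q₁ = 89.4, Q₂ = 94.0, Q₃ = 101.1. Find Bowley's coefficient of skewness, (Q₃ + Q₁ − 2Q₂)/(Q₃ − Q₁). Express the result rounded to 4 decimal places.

0.2137

numerator: Q₃ + Q₁ − 2Q₂ = 101.1 + 89.4 − 2×94.0 = 2.5000
denominator: Q₃ − Q₁ = 101.1 − 89.4 = 11.7000
Bowley skewness = 2.5000 / 11.7000 ≈ 0.2137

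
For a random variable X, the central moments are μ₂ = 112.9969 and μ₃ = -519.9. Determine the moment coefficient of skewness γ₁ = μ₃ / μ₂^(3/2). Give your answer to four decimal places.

σ = √μ₂ = √112.9969 = 10.63000
σ³ = μ₂^(3/2) = 1201.15705
γ₁ = μ₃/σ³ = -519.9 / 1201.15705 ≈ -0.4328

-0.4328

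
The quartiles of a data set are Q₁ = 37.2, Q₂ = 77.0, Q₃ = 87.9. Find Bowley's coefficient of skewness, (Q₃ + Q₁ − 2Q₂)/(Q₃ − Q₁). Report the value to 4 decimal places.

-0.5700

numerator: Q₃ + Q₁ − 2Q₂ = 87.9 + 37.2 − 2×77.0 = -28.9000
denominator: Q₃ − Q₁ = 87.9 − 37.2 = 50.7000
Bowley skewness = -28.9000 / 50.7000 ≈ -0.5700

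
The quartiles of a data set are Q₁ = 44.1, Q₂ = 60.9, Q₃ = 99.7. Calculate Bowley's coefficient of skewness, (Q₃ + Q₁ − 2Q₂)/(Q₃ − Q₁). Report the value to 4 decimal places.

numerator: Q₃ + Q₁ − 2Q₂ = 99.7 + 44.1 − 2×60.9 = 22.0000
denominator: Q₃ − Q₁ = 99.7 − 44.1 = 55.6000
Bowley skewness = 22.0000 / 55.6000 ≈ 0.3957

0.3957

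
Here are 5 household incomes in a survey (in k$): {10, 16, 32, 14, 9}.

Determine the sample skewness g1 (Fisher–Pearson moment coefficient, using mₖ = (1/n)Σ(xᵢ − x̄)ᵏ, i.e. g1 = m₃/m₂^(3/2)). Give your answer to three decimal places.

x̄ = (10 + 16 + 32 + 14 + 9) / 5 = 16.2000
deviations (xᵢ − x̄): -6.2000, -0.2000, 15.8000, -2.2000, -7.2000
Σ(xᵢ − x̄)² = 344.8000 ⇒ m₂ = 344.8000/5 = 68.96000
Σ(xᵢ − x̄)³ = 3322.0800 ⇒ m₃ = 3322.0800/5 = 664.41600
m₂^(3/2) = 68.96000^(1.5) = 572.65872
g1 = m₃ / m₂^(3/2) = 664.41600 / 572.65872 ≈ 1.160

1.160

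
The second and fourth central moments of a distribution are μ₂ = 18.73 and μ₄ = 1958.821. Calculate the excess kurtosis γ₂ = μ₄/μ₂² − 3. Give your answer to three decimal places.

μ₂² = 18.73² = 350.81290
μ₄/μ₂² = 1958.821 / 350.81290 = 5.58366
γ₂ = 5.58366 − 3 ≈ 2.584

2.584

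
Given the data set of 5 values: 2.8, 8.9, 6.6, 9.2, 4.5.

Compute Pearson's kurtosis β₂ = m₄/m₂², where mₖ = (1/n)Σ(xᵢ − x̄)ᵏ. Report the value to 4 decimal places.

x̄ = 6.4000
Σ(xᵢ − x̄)² = 30.7000 ⇒ m₂ = 6.14000
Σ(xᵢ − x̄)⁴ = 281.5234 ⇒ m₄ = 56.30468
m₂² = 37.69960
β₂ = m₄/m₂² = 56.30468 / 37.69960 ≈ 1.4935

1.4935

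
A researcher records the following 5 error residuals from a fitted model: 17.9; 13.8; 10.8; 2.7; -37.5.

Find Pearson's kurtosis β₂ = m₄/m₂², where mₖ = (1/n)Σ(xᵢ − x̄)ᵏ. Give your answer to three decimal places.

2.944

x̄ = 1.5400
Σ(xᵢ − x̄)² = 2029.1720 ⇒ m₂ = 405.83440
Σ(xᵢ − x̄)⁴ = 2424529.7961 ⇒ m₄ = 484905.95923
m₂² = 164701.56022
β₂ = m₄/m₂² = 484905.95923 / 164701.56022 ≈ 2.944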